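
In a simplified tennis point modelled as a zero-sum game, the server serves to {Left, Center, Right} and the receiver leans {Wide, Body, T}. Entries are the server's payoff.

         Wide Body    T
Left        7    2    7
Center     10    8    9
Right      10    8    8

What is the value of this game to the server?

8

Row minima: Left → 2, Center → 8, Right → 8; maximin = 8.
Column maxima: Wide → 10, Body → 8, T → 9; minimax = 8.
Since maximin = minimax = 8, there is a saddle point and the value is 8.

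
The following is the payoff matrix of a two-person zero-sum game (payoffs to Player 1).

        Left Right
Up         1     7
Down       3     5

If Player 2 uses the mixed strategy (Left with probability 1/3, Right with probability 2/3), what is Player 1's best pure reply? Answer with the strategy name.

Expected payoff of Up: (1/3)·1 + (2/3)·7 = 5.
Expected payoff of Down: (1/3)·3 + (2/3)·5 = 13/3.
The largest is 5, so Player 1's best response is Up.

Up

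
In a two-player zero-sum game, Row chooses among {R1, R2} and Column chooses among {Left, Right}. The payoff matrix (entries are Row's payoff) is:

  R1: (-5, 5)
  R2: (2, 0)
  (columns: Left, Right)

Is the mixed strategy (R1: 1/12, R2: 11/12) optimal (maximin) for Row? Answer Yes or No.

No

Against Left this mix gives (1/12)·(-5) + (11/12)·2 = 17/12.
Against Right this mix gives (1/12)·5 + (11/12)·0 = 5/12.
Column will play Right, holding Row to 5/12. Shifting weight toward the row that does better against Right would raise this floor (the equalizing mix achieves 5/6 against both Right and Left), so the proposed strategy is not optimal.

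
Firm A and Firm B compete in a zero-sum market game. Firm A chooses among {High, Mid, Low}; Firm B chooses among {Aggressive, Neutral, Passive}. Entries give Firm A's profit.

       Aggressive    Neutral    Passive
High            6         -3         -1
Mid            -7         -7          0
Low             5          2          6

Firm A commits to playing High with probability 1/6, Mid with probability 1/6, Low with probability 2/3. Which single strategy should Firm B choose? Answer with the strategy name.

If Firm B plays Aggressive, Firm A's expected payoff is (1/6)·6 + (1/6)·(-7) + (2/3)·5 = 19/6.
If Firm B plays Neutral, Firm A's expected payoff is (1/6)·(-3) + (1/6)·(-7) + (2/3)·2 = -1/3.
If Firm B plays Passive, Firm A's expected payoff is (1/6)·(-1) + (1/6)·0 + (2/3)·6 = 23/6.
Firm B minimizes Firm A's payoff; the smallest is -1/3, so the best response is Neutral.

Neutral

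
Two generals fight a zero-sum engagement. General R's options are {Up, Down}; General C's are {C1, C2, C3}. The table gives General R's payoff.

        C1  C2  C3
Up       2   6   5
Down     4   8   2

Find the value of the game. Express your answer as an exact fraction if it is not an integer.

16/5

Row minima: Up → 2, Down → 2; maximin = 2.
Column maxima: C1 → 4, C2 → 8, C3 → 5; minimax = 4.
2 ≠ 4, so there is no saddle point; optimal play is mixed.
C2 is strictly dominated by C1 (it gives General R strictly more in every row), so General C never plays it.
On the remaining 2×2 (Up, Down vs C1, C3):
Let General R play Up with probability p. Expected payoff against C1: 2p + 4(1−p) = −2p + 4; against C3: 5p + 2(1−p) = 3p + 2.
Setting these equal: −2p + 4 = 3p + 2 ⇒ −5p = -2 ⇒ p = 2/5, and the value is (-2)·(2/5) + 4 = 16/5.
For General C: with q = P(C1), equating Up's and Down's payoffs gives −3q + 5 = 2q + 2 ⇒ q = 3/5.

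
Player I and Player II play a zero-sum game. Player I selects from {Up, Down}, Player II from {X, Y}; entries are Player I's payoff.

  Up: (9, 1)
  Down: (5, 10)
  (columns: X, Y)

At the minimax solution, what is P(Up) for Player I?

5/13

Row minima: Up → 1, Down → 5; maximin = 5.
Column maxima: X → 9, Y → 10; minimax = 9.
5 ≠ 9, so there is no saddle point; optimal play is mixed.
Let Player I play Up with probability p. Expected payoff against X: 9p + 5(1−p) = 4p + 5; against Y: 1p + 10(1−p) = −9p + 10.
Setting these equal: 4p + 5 = −9p + 10 ⇒ 13p = 5 ⇒ p = 5/13, and the value is (4)·(5/13) + 5 = 85/13.
For Player II: with q = P(X), equating Up's and Down's payoffs gives 8q + 1 = −5q + 10 ⇒ q = 9/13.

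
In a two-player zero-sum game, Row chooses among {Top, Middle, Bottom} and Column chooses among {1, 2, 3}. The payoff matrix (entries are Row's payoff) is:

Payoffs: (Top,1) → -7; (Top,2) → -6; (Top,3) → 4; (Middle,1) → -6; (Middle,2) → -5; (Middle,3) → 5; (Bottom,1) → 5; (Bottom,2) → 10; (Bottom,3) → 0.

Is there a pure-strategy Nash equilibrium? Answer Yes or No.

Row minima: Top → -7, Middle → -6, Bottom → 0; maximin = 0.
Column maxima: 1 → 5, 2 → 10, 3 → 5; minimax = 5.
0 ≠ 5, so no pure-strategy equilibrium exists.

No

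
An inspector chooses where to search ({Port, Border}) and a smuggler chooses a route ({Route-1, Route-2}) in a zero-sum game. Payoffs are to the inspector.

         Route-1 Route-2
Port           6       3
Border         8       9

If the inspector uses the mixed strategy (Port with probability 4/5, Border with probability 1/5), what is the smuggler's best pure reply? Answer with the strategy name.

Route-2

If the smuggler plays Route-1, the inspector's expected payoff is (4/5)·6 + (1/5)·8 = 32/5.
If the smuggler plays Route-2, the inspector's expected payoff is (4/5)·3 + (1/5)·9 = 21/5.
The smuggler minimizes the inspector's payoff; the smallest is 21/5, so the best response is Route-2.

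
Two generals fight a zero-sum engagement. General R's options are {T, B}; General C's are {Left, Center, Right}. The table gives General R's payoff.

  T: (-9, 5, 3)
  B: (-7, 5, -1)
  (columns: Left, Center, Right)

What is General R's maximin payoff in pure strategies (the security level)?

-7

Row minima: T → -9, B → -7.
The best of these is -7.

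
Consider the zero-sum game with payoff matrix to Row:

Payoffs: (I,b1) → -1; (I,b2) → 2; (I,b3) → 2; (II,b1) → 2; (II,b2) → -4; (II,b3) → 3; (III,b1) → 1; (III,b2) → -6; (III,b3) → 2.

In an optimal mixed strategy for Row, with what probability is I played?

2/3

Row minima: I → -1, II → -4, III → -6; maximin = -1.
Column maxima: b1 → 2, b2 → 2, b3 → 3; minimax = 2.
-1 ≠ 2, so there is no saddle point; optimal play is mixed.
III is strictly dominated by II, so Row never plays it.
b3 is strictly dominated by b1 (it gives Row strictly more in every row), so Column never plays it.
On the remaining 2×2 (I, II vs b1, b2):
Let Row play I with probability p. Expected payoff against b1: (-1)p + 2(1−p) = −3p + 2; against b2: 2p + (-4)(1−p) = 6p − 4.
Setting these equal: −3p + 2 = 6p − 4 ⇒ −9p = -6 ⇒ p = 2/3, and the value is (-3)·(2/3) + 2 = 0.
For Column: with q = P(b1), equating I's and II's payoffs gives −3q + 2 = 6q − 4 ⇒ q = 2/3.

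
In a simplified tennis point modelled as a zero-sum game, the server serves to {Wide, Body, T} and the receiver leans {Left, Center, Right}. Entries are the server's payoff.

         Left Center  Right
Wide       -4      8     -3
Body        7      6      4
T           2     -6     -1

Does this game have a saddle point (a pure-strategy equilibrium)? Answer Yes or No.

Row minima: Wide → -4, Body → 4, T → -6; maximin = 4.
Column maxima: Left → 7, Center → 8, Right → 4; minimax = 4.
maximin = minimax = 4, so a saddle point exists.

Yes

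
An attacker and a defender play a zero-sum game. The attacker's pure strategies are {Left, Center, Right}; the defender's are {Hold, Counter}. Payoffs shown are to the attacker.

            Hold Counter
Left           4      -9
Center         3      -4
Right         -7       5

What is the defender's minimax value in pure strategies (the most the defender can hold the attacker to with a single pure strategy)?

Column maxima: Hold → 4, Counter → 5.
The smallest of these is 4.

4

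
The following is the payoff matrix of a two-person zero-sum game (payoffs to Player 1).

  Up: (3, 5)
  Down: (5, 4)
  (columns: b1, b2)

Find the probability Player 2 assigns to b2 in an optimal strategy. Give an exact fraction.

2/3

Row minima: Up → 3, Down → 4; maximin = 4.
Column maxima: b1 → 5, b2 → 5; minimax = 5.
4 ≠ 5, so there is no saddle point; optimal play is mixed.
Let Player 1 play Up with probability p. Expected payoff against b1: 3p + 5(1−p) = −2p + 5; against b2: 5p + 4(1−p) = p + 4.
Setting these equal: −2p + 5 = p + 4 ⇒ −3p = -1 ⇒ p = 1/3, and the value is (-2)·(1/3) + 5 = 13/3.
For Player 2: with q = P(b1), equating Up's and Down's payoffs gives −2q + 5 = q + 4 ⇒ q = 1/3.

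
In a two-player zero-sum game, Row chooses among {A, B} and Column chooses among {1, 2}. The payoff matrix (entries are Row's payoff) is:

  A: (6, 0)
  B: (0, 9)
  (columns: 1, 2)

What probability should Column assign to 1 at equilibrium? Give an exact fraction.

3/5

Row minima: A → 0, B → 0; maximin = 0.
Column maxima: 1 → 6, 2 → 9; minimax = 6.
0 ≠ 6, so there is no saddle point; optimal play is mixed.
Let Row play A with probability p. Expected payoff against 1: 6p + 0(1−p) = 6p; against 2: 0p + 9(1−p) = −9p + 9.
Setting these equal: 6p = −9p + 9 ⇒ 15p = 9 ⇒ p = 3/5, and the value is (6)·(3/5) = 18/5.
For Column: with q = P(1), equating A's and B's payoffs gives 6q = −9q + 9 ⇒ q = 3/5.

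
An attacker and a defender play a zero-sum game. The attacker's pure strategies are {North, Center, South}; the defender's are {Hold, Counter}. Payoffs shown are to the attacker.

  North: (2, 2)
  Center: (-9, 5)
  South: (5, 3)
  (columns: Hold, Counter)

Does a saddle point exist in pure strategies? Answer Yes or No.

Row minima: North → 2, Center → -9, South → 3; maximin = 3.
Column maxima: Hold → 5, Counter → 5; minimax = 5.
3 ≠ 5, so no pure-strategy equilibrium exists.

No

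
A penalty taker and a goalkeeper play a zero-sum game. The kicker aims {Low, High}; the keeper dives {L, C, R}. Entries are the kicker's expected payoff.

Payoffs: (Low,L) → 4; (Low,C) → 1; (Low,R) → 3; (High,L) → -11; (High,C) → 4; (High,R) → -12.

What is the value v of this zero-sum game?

4/3

Row minima: Low → 1, High → -12; maximin = 1.
Column maxima: L → 4, C → 4, R → 3; minimax = 3.
1 ≠ 3, so there is no saddle point; optimal play is mixed.
L is strictly dominated by R (it gives the kicker strictly more in every row), so the keeper never plays it.
On the remaining 2×2 (Low, High vs C, R):
Let the kicker play Low with probability p. Expected payoff against C: 1p + 4(1−p) = −3p + 4; against R: 3p + (-12)(1−p) = 15p − 12.
Setting these equal: −3p + 4 = 15p − 12 ⇒ −18p = -16 ⇒ p = 8/9, and the value is (-3)·(8/9) + 4 = 4/3.
For the keeper: with q = P(C), equating Low's and High's payoffs gives −2q + 3 = 16q − 12 ⇒ q = 5/6.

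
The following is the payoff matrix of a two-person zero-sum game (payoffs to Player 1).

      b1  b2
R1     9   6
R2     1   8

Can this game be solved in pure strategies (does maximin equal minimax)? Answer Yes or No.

No

Row minima: R1 → 6, R2 → 1; maximin = 6.
Column maxima: b1 → 9, b2 → 8; minimax = 8.
6 ≠ 8, so no pure-strategy equilibrium exists.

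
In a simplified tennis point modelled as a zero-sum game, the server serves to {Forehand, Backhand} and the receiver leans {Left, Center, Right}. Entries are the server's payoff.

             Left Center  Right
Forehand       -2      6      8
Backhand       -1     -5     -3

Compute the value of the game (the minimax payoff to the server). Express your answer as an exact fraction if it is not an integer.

Row minima: Forehand → -2, Backhand → -5; maximin = -2.
Column maxima: Left → -1, Center → 6, Right → 8; minimax = -1.
-2 ≠ -1, so there is no saddle point; optimal play is mixed.
Right is strictly dominated by Center (it gives the server strictly more in every row), so the receiver never plays it.
On the remaining 2×2 (Forehand, Backhand vs Left, Center):
Let the server play Forehand with probability p. Expected payoff against Left: (-2)p + (-1)(1−p) = −p − 1; against Center: 6p + (-5)(1−p) = 11p − 5.
Setting these equal: −p − 1 = 11p − 5 ⇒ −12p = -4 ⇒ p = 1/3, and the value is (-1)·(1/3) − 1 = -4/3.
For the receiver: with q = P(Left), equating Forehand's and Backhand's payoffs gives −8q + 6 = 4q − 5 ⇒ q = 11/12.

-4/3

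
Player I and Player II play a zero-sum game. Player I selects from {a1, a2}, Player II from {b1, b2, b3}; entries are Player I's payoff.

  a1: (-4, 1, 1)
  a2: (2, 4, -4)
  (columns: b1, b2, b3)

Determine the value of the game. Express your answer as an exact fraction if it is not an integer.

-14/11

Row minima: a1 → -4, a2 → -4; maximin = -4.
Column maxima: b1 → 2, b2 → 4, b3 → 1; minimax = 1.
-4 ≠ 1, so there is no saddle point; optimal play is mixed.
b2 is strictly dominated by b1 (it gives Player I strictly more in every row), so Player II never plays it.
On the remaining 2×2 (a1, a2 vs b1, b3):
Let Player I play a1 with probability p. Expected payoff against b1: (-4)p + 2(1−p) = −6p + 2; against b3: 1p + (-4)(1−p) = 5p − 4.
Setting these equal: −6p + 2 = 5p − 4 ⇒ −11p = -6 ⇒ p = 6/11, and the value is (-6)·(6/11) + 2 = -14/11.
For Player II: with q = P(b1), equating a1's and a2's payoffs gives −5q + 1 = 6q − 4 ⇒ q = 5/11.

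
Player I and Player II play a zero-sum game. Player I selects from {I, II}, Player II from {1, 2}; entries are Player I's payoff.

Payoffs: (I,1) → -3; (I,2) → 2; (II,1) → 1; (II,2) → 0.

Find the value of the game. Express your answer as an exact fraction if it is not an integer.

Row minima: I → -3, II → 0; maximin = 0.
Column maxima: 1 → 1, 2 → 2; minimax = 1.
0 ≠ 1, so there is no saddle point; optimal play is mixed.
Let Player I play I with probability p. Expected payoff against 1: (-3)p + 1(1−p) = −4p + 1; against 2: 2p + 0(1−p) = 2p.
Setting these equal: −4p + 1 = 2p ⇒ −6p = -1 ⇒ p = 1/6, and the value is (-4)·(1/6) + 1 = 1/3.
For Player II: with q = P(1), equating I's and II's payoffs gives −5q + 2 = q ⇒ q = 1/3.

1/3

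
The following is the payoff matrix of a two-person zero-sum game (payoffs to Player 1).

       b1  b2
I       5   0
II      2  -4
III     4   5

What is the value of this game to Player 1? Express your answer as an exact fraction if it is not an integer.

25/6

Row minima: I → 0, II → -4, III → 4; maximin = 4.
Column maxima: b1 → 5, b2 → 5; minimax = 5.
4 ≠ 5, so there is no saddle point; optimal play is mixed.
II is strictly dominated by I, so Player 1 never plays it.
On the remaining 2×2 (I, III vs b1, b2):
Let Player 1 play I with probability p. Expected payoff against b1: 5p + 4(1−p) = p + 4; against b2: 0p + 5(1−p) = −5p + 5.
Setting these equal: p + 4 = −5p + 5 ⇒ 6p = 1 ⇒ p = 1/6, and the value is (1)·(1/6) + 4 = 25/6.
For Player 2: with q = P(b1), equating I's and III's payoffs gives 5q = −q + 5 ⇒ q = 5/6.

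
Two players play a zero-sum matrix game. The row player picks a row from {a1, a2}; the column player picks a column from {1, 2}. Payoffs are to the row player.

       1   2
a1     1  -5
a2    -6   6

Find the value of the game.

-4/3

Row minima: a1 → -5, a2 → -6; maximin = -5.
Column maxima: 1 → 1, 2 → 6; minimax = 1.
-5 ≠ 1, so there is no saddle point; optimal play is mixed.
Let the row player play a1 with probability p. Expected payoff against 1: 1p + (-6)(1−p) = 7p − 6; against 2: (-5)p + 6(1−p) = −11p + 6.
Setting these equal: 7p − 6 = −11p + 6 ⇒ 18p = 12 ⇒ p = 2/3, and the value is (7)·(2/3) − 6 = -4/3.
For the column player: with q = P(1), equating a1's and a2's payoffs gives 6q − 5 = −12q + 6 ⇒ q = 11/18.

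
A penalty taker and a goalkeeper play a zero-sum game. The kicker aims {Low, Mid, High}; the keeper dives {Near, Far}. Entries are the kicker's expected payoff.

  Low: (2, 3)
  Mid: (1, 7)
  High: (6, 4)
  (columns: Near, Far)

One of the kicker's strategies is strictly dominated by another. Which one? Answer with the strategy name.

High gives a strictly higher payoff than Low against every column: 6 > 2, 4 > 3.
So Low is strictly dominated and the kicker never plays it.

Low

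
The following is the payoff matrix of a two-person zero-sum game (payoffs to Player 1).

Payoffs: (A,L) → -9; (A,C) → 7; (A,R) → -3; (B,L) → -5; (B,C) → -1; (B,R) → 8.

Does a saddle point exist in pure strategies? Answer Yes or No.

Yes

Row minima: A → -9, B → -5; maximin = -5.
Column maxima: L → -5, C → 7, R → 8; minimax = -5.
maximin = minimax = -5, so a saddle point exists.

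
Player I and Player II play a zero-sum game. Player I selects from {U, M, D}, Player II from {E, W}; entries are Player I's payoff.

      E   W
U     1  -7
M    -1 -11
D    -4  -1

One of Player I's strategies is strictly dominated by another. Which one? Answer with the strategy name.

M

U gives a strictly higher payoff than M against every column: 1 > -1, -7 > -11.
So M is strictly dominated and Player I never plays it.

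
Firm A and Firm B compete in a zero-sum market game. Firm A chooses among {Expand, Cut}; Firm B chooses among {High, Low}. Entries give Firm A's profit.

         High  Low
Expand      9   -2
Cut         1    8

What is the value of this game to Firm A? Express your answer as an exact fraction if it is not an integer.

Row minima: Expand → -2, Cut → 1; maximin = 1.
Column maxima: High → 9, Low → 8; minimax = 8.
1 ≠ 8, so there is no saddle point; optimal play is mixed.
Let Firm A play Expand with probability p. Expected payoff against High: 9p + 1(1−p) = 8p + 1; against Low: (-2)p + 8(1−p) = −10p + 8.
Setting these equal: 8p + 1 = −10p + 8 ⇒ 18p = 7 ⇒ p = 7/18, and the value is (8)·(7/18) + 1 = 37/9.
For Firm B: with q = P(High), equating Expand's and Cut's payoffs gives 11q − 2 = −7q + 8 ⇒ q = 5/9.

37/9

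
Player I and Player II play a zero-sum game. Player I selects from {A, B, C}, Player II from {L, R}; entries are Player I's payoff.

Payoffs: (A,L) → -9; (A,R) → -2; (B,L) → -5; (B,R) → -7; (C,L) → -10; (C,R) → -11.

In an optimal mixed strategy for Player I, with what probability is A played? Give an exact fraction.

2/9

Row minima: A → -9, B → -7, C → -11; maximin = -7.
Column maxima: L → -5, R → -2; minimax = -5.
-7 ≠ -5, so there is no saddle point; optimal play is mixed.
C is strictly dominated by A, so Player I never plays it.
On the remaining 2×2 (A, B vs L, R):
Let Player I play A with probability p. Expected payoff against L: (-9)p + (-5)(1−p) = −4p − 5; against R: (-2)p + (-7)(1−p) = 5p − 7.
Setting these equal: −4p − 5 = 5p − 7 ⇒ −9p = -2 ⇒ p = 2/9, and the value is (-4)·(2/9) − 5 = -53/9.
For Player II: with q = P(L), equating A's and B's payoffs gives −7q − 2 = 2q − 7 ⇒ q = 5/9.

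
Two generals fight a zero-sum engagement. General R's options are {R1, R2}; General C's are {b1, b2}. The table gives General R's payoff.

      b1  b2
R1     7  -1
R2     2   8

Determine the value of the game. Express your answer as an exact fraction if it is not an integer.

29/7

Row minima: R1 → -1, R2 → 2; maximin = 2.
Column maxima: b1 → 7, b2 → 8; minimax = 7.
2 ≠ 7, so there is no saddle point; optimal play is mixed.
Let General R play R1 with probability p. Expected payoff against b1: 7p + 2(1−p) = 5p + 2; against b2: (-1)p + 8(1−p) = −9p + 8.
Setting these equal: 5p + 2 = −9p + 8 ⇒ 14p = 6 ⇒ p = 3/7, and the value is (5)·(3/7) + 2 = 29/7.
For General C: with q = P(b1), equating R1's and R2's payoffs gives 8q − 1 = −6q + 8 ⇒ q = 9/14.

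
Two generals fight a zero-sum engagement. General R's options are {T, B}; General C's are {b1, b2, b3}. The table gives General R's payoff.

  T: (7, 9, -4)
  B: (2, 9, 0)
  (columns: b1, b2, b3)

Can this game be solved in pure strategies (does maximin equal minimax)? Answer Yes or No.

Row minima: T → -4, B → 0; maximin = 0.
Column maxima: b1 → 7, b2 → 9, b3 → 0; minimax = 0.
maximin = minimax = 0, so a saddle point exists.

Yes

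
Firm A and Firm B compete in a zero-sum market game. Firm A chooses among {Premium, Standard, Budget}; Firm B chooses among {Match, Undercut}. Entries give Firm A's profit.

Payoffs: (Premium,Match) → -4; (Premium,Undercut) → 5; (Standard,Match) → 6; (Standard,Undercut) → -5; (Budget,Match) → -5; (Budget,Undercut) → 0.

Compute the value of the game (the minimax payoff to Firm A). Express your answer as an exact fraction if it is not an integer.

1/2

Row minima: Premium → -4, Standard → -5, Budget → -5; maximin = -4.
Column maxima: Match → 6, Undercut → 5; minimax = 5.
-4 ≠ 5, so there is no saddle point; optimal play is mixed.
Budget is strictly dominated by Premium, so Firm A never plays it.
On the remaining 2×2 (Premium, Standard vs Match, Undercut):
Let Firm A play Premium with probability p. Expected payoff against Match: (-4)p + 6(1−p) = −10p + 6; against Undercut: 5p + (-5)(1−p) = 10p − 5.
Setting these equal: −10p + 6 = 10p − 5 ⇒ −20p = -11 ⇒ p = 11/20, and the value is (-10)·(11/20) + 6 = 1/2.
For Firm B: with q = P(Match), equating Premium's and Standard's payoffs gives −9q + 5 = 11q − 5 ⇒ q = 1/2.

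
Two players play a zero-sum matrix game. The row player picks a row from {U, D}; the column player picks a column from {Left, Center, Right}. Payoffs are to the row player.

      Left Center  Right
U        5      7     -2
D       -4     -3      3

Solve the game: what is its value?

1/2

Row minima: U → -2, D → -4; maximin = -2.
Column maxima: Left → 5, Center → 7, Right → 3; minimax = 3.
-2 ≠ 3, so there is no saddle point; optimal play is mixed.
Center is strictly dominated by Left (it gives the row player strictly more in every row), so the column player never plays it.
On the remaining 2×2 (U, D vs Left, Right):
Let the row player play U with probability p. Expected payoff against Left: 5p + (-4)(1−p) = 9p − 4; against Right: (-2)p + 3(1−p) = −5p + 3.
Setting these equal: 9p − 4 = −5p + 3 ⇒ 14p = 7 ⇒ p = 1/2, and the value is (9)·(1/2) − 4 = 1/2.
For the column player: with q = P(Left), equating U's and D's payoffs gives 7q − 2 = −7q + 3 ⇒ q = 5/14.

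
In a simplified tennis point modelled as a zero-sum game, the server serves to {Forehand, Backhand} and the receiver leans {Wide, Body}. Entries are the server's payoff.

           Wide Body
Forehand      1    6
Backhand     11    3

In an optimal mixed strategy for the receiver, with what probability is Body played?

10/13

Row minima: Forehand → 1, Backhand → 3; maximin = 3.
Column maxima: Wide → 11, Body → 6; minimax = 6.
3 ≠ 6, so there is no saddle point; optimal play is mixed.
Let the server play Forehand with probability p. Expected payoff against Wide: 1p + 11(1−p) = −10p + 11; against Body: 6p + 3(1−p) = 3p + 3.
Setting these equal: −10p + 11 = 3p + 3 ⇒ −13p = -8 ⇒ p = 8/13, and the value is (-10)·(8/13) + 11 = 63/13.
For the receiver: with q = P(Wide), equating Forehand's and Backhand's payoffs gives −5q + 6 = 8q + 3 ⇒ q = 3/13.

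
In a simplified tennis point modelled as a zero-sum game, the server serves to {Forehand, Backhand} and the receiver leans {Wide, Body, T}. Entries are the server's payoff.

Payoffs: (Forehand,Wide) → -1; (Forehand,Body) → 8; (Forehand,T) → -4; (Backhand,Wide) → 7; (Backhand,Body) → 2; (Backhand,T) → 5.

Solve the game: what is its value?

16/5

Row minima: Forehand → -4, Backhand → 2; maximin = 2.
Column maxima: Wide → 7, Body → 8, T → 5; minimax = 5.
2 ≠ 5, so there is no saddle point; optimal play is mixed.
Wide is strictly dominated by T (it gives the server strictly more in every row), so the receiver never plays it.
On the remaining 2×2 (Forehand, Backhand vs Body, T):
Let the server play Forehand with probability p. Expected payoff against Body: 8p + 2(1−p) = 6p + 2; against T: (-4)p + 5(1−p) = −9p + 5.
Setting these equal: 6p + 2 = −9p + 5 ⇒ 15p = 3 ⇒ p = 1/5, and the value is (6)·(1/5) + 2 = 16/5.
For the receiver: with q = P(Body), equating Forehand's and Backhand's payoffs gives 12q − 4 = −3q + 5 ⇒ q = 3/5.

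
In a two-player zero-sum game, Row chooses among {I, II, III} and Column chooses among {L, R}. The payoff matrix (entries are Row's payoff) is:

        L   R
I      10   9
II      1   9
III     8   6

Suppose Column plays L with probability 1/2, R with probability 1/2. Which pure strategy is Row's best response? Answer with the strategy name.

I

Expected payoff of I: (1/2)·10 + (1/2)·9 = 19/2.
Expected payoff of II: (1/2)·1 + (1/2)·9 = 5.
Expected payoff of III: (1/2)·8 + (1/2)·6 = 7.
The largest is 19/2, so Row's best response is I.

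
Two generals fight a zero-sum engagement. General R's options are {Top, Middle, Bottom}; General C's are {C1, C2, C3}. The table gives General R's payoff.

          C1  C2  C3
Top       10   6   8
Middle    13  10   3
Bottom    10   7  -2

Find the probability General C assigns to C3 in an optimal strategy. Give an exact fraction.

4/9

Row minima: Top → 6, Middle → 3, Bottom → -2; maximin = 6.
Column maxima: C1 → 13, C2 → 10, C3 → 8; minimax = 8.
6 ≠ 8, so there is no saddle point; optimal play is mixed.
Bottom is strictly dominated by Middle, so General R never plays it.
C1 is strictly dominated by C2 (it gives General R strictly more in every row), so General C never plays it.
On the remaining 2×2 (Top, Middle vs C2, C3):
Let General R play Top with probability p. Expected payoff against C2: 6p + 10(1−p) = −4p + 10; against C3: 8p + 3(1−p) = 5p + 3.
Setting these equal: −4p + 10 = 5p + 3 ⇒ −9p = -7 ⇒ p = 7/9, and the value is (-4)·(7/9) + 10 = 62/9.
For General C: with q = P(C2), equating Top's and Middle's payoffs gives −2q + 8 = 7q + 3 ⇒ q = 5/9.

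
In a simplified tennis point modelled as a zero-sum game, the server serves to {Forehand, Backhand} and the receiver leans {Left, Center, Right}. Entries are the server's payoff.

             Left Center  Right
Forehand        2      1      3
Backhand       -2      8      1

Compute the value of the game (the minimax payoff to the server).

Row minima: Forehand → 1, Backhand → -2; maximin = 1.
Column maxima: Left → 2, Center → 8, Right → 3; minimax = 2.
1 ≠ 2, so there is no saddle point; optimal play is mixed.
Right is strictly dominated by Left (it gives the server strictly more in every row), so the receiver never plays it.
On the remaining 2×2 (Forehand, Backhand vs Left, Center):
Let the server play Forehand with probability p. Expected payoff against Left: 2p + (-2)(1−p) = 4p − 2; against Center: 1p + 8(1−p) = −7p + 8.
Setting these equal: 4p − 2 = −7p + 8 ⇒ 11p = 10 ⇒ p = 10/11, and the value is (4)·(10/11) − 2 = 18/11.
For the receiver: with q = P(Left), equating Forehand's and Backhand's payoffs gives q + 1 = −10q + 8 ⇒ q = 7/11.

18/11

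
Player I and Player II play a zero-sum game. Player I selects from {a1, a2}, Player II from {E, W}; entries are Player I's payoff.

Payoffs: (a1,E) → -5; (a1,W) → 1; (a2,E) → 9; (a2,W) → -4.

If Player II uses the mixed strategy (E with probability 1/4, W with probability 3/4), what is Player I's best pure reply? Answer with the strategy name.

a1

Expected payoff of a1: (1/4)·(-5) + (3/4)·1 = -1/2.
Expected payoff of a2: (1/4)·9 + (3/4)·(-4) = -3/4.
The largest is -1/2, so Player I's best response is a1.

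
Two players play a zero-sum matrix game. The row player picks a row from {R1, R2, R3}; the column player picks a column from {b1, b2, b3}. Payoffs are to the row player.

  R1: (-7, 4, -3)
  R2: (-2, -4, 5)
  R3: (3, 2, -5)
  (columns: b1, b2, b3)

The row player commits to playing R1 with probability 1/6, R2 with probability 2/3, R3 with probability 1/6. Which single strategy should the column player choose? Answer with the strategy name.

If the column player plays b1, the row player's expected payoff is (1/6)·(-7) + (2/3)·(-2) + (1/6)·3 = -2.
If the column player plays b2, the row player's expected payoff is (1/6)·4 + (2/3)·(-4) + (1/6)·2 = -5/3.
If the column player plays b3, the row player's expected payoff is (1/6)·(-3) + (2/3)·5 + (1/6)·(-5) = 2.
The column player minimizes the row player's payoff; the smallest is -2, so the best response is b1.

b1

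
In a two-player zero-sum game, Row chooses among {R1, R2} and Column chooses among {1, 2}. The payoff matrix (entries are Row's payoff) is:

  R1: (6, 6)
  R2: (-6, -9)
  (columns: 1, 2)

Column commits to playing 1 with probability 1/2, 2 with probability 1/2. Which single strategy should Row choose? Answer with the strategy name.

Expected payoff of R1: (1/2)·6 + (1/2)·6 = 6.
Expected payoff of R2: (1/2)·(-6) + (1/2)·(-9) = -15/2.
The largest is 6, so Row's best response is R1.

R1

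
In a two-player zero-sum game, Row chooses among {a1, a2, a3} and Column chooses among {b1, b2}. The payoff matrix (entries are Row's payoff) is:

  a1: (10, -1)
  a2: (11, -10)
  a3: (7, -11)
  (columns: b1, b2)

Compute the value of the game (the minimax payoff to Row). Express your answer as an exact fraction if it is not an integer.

-1

Row minima: a1 → -1, a2 → -10, a3 → -11; maximin = -1.
Column maxima: b1 → 11, b2 → -1; minimax = -1.
Since maximin = minimax = -1, there is a saddle point and the value is -1.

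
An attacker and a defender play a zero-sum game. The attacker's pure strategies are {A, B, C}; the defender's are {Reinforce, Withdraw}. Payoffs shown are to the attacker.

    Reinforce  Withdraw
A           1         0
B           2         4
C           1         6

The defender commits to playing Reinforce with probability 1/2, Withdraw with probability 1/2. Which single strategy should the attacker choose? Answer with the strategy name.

Expected payoff of A: (1/2)·1 + (1/2)·0 = 1/2.
Expected payoff of B: (1/2)·2 + (1/2)·4 = 3.
Expected payoff of C: (1/2)·1 + (1/2)·6 = 7/2.
The largest is 7/2, so the attacker's best response is C.

C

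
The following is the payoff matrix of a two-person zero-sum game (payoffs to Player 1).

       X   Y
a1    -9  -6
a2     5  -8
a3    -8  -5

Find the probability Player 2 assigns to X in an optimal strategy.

3/16

Row minima: a1 → -9, a2 → -8, a3 → -8; maximin = -8.
Column maxima: X → 5, Y → -5; minimax = -5.
-8 ≠ -5, so there is no saddle point; optimal play is mixed.
a1 is strictly dominated by a3, so Player 1 never plays it.
On the remaining 2×2 (a2, a3 vs X, Y):
Let Player 1 play a2 with probability p. Expected payoff against X: 5p + (-8)(1−p) = 13p − 8; against Y: (-8)p + (-5)(1−p) = −3p − 5.
Setting these equal: 13p − 8 = −3p − 5 ⇒ 16p = 3 ⇒ p = 3/16, and the value is (13)·(3/16) − 8 = -89/16.
For Player 2: with q = P(X), equating a2's and a3's payoffs gives 13q − 8 = −3q − 5 ⇒ q = 3/16.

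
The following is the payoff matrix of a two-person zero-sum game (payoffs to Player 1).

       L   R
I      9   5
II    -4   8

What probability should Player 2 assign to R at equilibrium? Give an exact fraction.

13/16

Row minima: I → 5, II → -4; maximin = 5.
Column maxima: L → 9, R → 8; minimax = 8.
5 ≠ 8, so there is no saddle point; optimal play is mixed.
Let Player 1 play I with probability p. Expected payoff against L: 9p + (-4)(1−p) = 13p − 4; against R: 5p + 8(1−p) = −3p + 8.
Setting these equal: 13p − 4 = −3p + 8 ⇒ 16p = 12 ⇒ p = 3/4, and the value is (13)·(3/4) − 4 = 23/4.
For Player 2: with q = P(L), equating I's and II's payoffs gives 4q + 5 = −12q + 8 ⇒ q = 3/16.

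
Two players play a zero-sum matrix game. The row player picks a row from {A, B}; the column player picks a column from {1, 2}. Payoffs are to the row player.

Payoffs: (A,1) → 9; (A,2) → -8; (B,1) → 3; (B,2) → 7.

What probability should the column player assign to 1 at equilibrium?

5/7

Row minima: A → -8, B → 3; maximin = 3.
Column maxima: 1 → 9, 2 → 7; minimax = 7.
3 ≠ 7, so there is no saddle point; optimal play is mixed.
Let the row player play A with probability p. Expected payoff against 1: 9p + 3(1−p) = 6p + 3; against 2: (-8)p + 7(1−p) = −15p + 7.
Setting these equal: 6p + 3 = −15p + 7 ⇒ 21p = 4 ⇒ p = 4/21, and the value is (6)·(4/21) + 3 = 29/7.
For the column player: with q = P(1), equating A's and B's payoffs gives 17q − 8 = −4q + 7 ⇒ q = 5/7.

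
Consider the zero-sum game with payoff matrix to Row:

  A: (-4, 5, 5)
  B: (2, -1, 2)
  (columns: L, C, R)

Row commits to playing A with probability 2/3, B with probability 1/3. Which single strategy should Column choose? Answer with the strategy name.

L

If Column plays L, Row's expected payoff is (2/3)·(-4) + (1/3)·2 = -2.
If Column plays C, Row's expected payoff is (2/3)·5 + (1/3)·(-1) = 3.
If Column plays R, Row's expected payoff is (2/3)·5 + (1/3)·2 = 4.
Column minimizes Row's payoff; the smallest is -2, so the best response is L.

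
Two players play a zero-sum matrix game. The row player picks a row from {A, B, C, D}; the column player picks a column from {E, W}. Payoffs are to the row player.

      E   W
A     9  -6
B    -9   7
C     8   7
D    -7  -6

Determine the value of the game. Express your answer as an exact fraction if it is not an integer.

Row minima: A → -6, B → -9, C → 7, D → -7; maximin = 7.
Column maxima: E → 9, W → 7; minimax = 7.
Since maximin = minimax = 7, there is a saddle point and the value is 7.

7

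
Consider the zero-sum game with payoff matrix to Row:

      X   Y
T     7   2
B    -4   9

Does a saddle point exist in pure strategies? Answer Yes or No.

Row minima: T → 2, B → -4; maximin = 2.
Column maxima: X → 7, Y → 9; minimax = 7.
2 ≠ 7, so no pure-strategy equilibrium exists.

No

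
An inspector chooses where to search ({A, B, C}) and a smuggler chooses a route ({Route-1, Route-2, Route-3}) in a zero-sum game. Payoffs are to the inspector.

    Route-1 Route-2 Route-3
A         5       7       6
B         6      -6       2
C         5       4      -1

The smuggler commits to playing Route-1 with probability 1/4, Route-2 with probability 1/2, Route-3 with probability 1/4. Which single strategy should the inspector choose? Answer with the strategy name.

A

Expected payoff of A: (1/4)·5 + (1/2)·7 + (1/4)·6 = 25/4.
Expected payoff of B: (1/4)·6 + (1/2)·(-6) + (1/4)·2 = -1.
Expected payoff of C: (1/4)·5 + (1/2)·4 + (1/4)·(-1) = 3.
The largest is 25/4, so the inspector's best response is A.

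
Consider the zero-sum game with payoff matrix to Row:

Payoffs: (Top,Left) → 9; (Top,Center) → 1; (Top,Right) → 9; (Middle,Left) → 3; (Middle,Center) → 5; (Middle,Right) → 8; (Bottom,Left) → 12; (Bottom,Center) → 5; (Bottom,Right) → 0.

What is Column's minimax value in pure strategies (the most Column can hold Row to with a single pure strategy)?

Column maxima: Left → 12, Center → 5, Right → 9.
The smallest of these is 5.

5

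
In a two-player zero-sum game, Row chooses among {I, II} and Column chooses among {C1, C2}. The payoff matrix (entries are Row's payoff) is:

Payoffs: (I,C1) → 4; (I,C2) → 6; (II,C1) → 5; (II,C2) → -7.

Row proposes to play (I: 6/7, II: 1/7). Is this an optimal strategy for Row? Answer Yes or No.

Against C1 this mix gives (6/7)·4 + (1/7)·5 = 29/7.
Against C2 this mix gives (6/7)·6 + (1/7)·(-7) = 29/7.
All of Column's active replies (C1, C2) yield 29/7, and no column does worse for Row. The mix makes Column indifferent and guarantees 29/7, so it is optimal.

Yes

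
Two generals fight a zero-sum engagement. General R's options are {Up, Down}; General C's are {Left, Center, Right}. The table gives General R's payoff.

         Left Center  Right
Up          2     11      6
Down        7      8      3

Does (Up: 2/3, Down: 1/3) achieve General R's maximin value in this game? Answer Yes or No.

Against Left this mix gives (2/3)·2 + (1/3)·7 = 11/3.
Against Center this mix gives (2/3)·11 + (1/3)·8 = 10.
Against Right this mix gives (2/3)·6 + (1/3)·3 = 5.
General C will play Left, holding General R to 11/3. Shifting weight toward the row that does better against Left would raise this floor (the equalizing mix achieves 9/2 against both Left and Right), so the proposed strategy is not optimal.

No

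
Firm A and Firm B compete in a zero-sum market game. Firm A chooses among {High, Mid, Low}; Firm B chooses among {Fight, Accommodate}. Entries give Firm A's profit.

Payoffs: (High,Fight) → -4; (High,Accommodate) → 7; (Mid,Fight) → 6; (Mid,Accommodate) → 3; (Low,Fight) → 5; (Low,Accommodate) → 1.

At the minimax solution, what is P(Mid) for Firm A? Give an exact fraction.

11/14

Row minima: High → -4, Mid → 3, Low → 1; maximin = 3.
Column maxima: Fight → 6, Accommodate → 7; minimax = 6.
3 ≠ 6, so there is no saddle point; optimal play is mixed.
Low is strictly dominated by Mid, so Firm A never plays it.
On the remaining 2×2 (High, Mid vs Fight, Accommodate):
Let Firm A play High with probability p. Expected payoff against Fight: (-4)p + 6(1−p) = −10p + 6; against Accommodate: 7p + 3(1−p) = 4p + 3.
Setting these equal: −10p + 6 = 4p + 3 ⇒ −14p = -3 ⇒ p = 3/14, and the value is (-10)·(3/14) + 6 = 27/7.
For Firm B: with q = P(Fight), equating High's and Mid's payoffs gives −11q + 7 = 3q + 3 ⇒ q = 2/7.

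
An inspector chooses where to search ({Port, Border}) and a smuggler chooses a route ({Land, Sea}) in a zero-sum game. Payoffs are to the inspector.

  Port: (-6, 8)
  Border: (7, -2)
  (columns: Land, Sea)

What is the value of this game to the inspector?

Row minima: Port → -6, Border → -2; maximin = -2.
Column maxima: Land → 7, Sea → 8; minimax = 7.
-2 ≠ 7, so there is no saddle point; optimal play is mixed.
Let the inspector play Port with probability p. Expected payoff against Land: (-6)p + 7(1−p) = −13p + 7; against Sea: 8p + (-2)(1−p) = 10p − 2.
Setting these equal: −13p + 7 = 10p − 2 ⇒ −23p = -9 ⇒ p = 9/23, and the value is (-13)·(9/23) + 7 = 44/23.
For the smuggler: with q = P(Land), equating Port's and Border's payoffs gives −14q + 8 = 9q − 2 ⇒ q = 10/23.

44/23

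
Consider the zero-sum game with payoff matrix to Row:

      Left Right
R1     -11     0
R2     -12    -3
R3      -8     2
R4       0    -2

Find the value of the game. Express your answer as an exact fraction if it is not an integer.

Row minima: R1 → -11, R2 → -12, R3 → -8, R4 → -2; maximin = -2.
Column maxima: Left → 0, Right → 2; minimax = 0.
-2 ≠ 0, so there is no saddle point; optimal play is mixed.
R1 is strictly dominated by R3, so Row never plays it.
R2 is strictly dominated by R3, so Row never plays it.
On the remaining 2×2 (R3, R4 vs Left, Right):
Let Row play R3 with probability p. Expected payoff against Left: (-8)p + 0(1−p) = −8p; against Right: 2p + (-2)(1−p) = 4p − 2.
Setting these equal: −8p = 4p − 2 ⇒ −12p = -2 ⇒ p = 1/6, and the value is (-8)·(1/6) = -4/3.
For Column: with q = P(Left), equating R3's and R4's payoffs gives −10q + 2 = 2q − 2 ⇒ q = 1/3.

-4/3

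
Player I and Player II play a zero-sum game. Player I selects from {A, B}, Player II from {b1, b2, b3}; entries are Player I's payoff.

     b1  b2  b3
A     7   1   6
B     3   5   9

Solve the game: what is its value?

4

Row minima: A → 1, B → 3; maximin = 3.
Column maxima: b1 → 7, b2 → 5, b3 → 9; minimax = 5.
3 ≠ 5, so there is no saddle point; optimal play is mixed.
b3 is strictly dominated by b2 (it gives Player I strictly more in every row), so Player II never plays it.
On the remaining 2×2 (A, B vs b1, b2):
Let Player I play A with probability p. Expected payoff against b1: 7p + 3(1−p) = 4p + 3; against b2: 1p + 5(1−p) = −4p + 5.
Setting these equal: 4p + 3 = −4p + 5 ⇒ 8p = 2 ⇒ p = 1/4, and the value is (4)·(1/4) + 3 = 4.
For Player II: with q = P(b1), equating A's and B's payoffs gives 6q + 1 = −2q + 5 ⇒ q = 1/2.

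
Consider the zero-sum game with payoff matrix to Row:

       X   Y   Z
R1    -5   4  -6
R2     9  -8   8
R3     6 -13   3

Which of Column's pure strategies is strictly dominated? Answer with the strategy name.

Z holds Row's payoff strictly below X in every row: -6 < -5, 8 < 9, 3 < 6.
So X is strictly dominated for Column.

X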